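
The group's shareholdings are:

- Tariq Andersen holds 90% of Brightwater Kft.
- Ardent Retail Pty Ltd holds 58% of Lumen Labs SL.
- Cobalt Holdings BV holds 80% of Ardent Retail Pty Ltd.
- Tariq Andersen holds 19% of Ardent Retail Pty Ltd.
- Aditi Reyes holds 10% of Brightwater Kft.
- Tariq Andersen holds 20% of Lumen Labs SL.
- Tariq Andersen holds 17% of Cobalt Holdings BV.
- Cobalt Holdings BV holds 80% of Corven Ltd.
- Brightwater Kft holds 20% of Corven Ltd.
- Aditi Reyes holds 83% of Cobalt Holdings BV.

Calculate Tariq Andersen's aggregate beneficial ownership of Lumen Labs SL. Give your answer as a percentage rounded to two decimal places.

38.91%

Tariq reaches Lumen along 3 paths.
Direct stake: 20% = 20%.
Via Cobalt → Ardent: 17% × 80% × 58% = 7.888%.
Via Ardent: 19% × 58% = 11.02%.
Total: 20% + 7.888% + 11.02% = 38.908%.
Rounded: 38.91%.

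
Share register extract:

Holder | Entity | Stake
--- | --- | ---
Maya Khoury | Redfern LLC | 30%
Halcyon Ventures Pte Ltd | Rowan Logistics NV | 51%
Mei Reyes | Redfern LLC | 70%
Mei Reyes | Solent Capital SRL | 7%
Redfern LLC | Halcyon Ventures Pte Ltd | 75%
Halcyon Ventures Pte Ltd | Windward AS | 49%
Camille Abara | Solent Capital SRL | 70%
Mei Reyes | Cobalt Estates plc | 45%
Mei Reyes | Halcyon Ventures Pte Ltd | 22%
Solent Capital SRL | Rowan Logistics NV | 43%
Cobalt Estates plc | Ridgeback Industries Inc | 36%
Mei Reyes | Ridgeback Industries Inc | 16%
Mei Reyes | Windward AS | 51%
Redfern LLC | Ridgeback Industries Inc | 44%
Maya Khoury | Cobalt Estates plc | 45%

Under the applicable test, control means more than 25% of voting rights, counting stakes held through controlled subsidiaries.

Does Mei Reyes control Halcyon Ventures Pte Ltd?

Yes

Mei holds 70% of Redfern, so Mei controls Redfern.
Mei and Redfern together hold 22% + 75% = 97% of Halcyon, so Mei controls Halcyon.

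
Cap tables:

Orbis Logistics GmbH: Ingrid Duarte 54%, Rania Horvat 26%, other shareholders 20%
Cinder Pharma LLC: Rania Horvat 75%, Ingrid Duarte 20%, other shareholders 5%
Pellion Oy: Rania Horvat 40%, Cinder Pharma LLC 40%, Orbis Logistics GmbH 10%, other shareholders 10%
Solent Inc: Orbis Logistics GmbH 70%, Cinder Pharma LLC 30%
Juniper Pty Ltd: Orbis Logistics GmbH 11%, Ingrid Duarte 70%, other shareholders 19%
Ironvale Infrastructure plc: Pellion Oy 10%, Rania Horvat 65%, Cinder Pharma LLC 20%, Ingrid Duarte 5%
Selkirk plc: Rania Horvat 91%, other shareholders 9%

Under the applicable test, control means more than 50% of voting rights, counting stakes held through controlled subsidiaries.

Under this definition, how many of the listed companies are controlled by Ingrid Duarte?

3

Ingrid holds 54% of Orbis, so Ingrid controls Orbis.
Orbis holds 70% of Solent, so Ingrid controls Solent.
Orbis and Ingrid together hold 11% + 70% = 81% of Juniper, so Ingrid controls Juniper.
No other company's threshold is met.
Ingrid controls 3 companies.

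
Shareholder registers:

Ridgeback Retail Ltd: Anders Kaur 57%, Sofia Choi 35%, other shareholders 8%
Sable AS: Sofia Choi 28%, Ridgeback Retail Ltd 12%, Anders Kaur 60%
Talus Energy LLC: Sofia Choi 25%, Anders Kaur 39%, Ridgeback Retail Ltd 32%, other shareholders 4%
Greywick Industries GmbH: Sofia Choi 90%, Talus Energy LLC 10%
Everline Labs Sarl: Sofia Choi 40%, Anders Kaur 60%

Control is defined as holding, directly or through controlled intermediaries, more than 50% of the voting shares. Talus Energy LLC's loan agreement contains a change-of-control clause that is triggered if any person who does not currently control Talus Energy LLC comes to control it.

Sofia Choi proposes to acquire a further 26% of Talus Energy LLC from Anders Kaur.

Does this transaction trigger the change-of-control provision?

The purchase adds only to Sofia's holdings (Anders's stake shrinks), so Sofia is the only person who could newly come to control Talus.
Sofia holds 90% of Greywick, so Sofia controls Greywick.
In Talus, Sofia's side holds only 25%, not > 50%.
So before the transaction, Sofia does not control Talus.
After the purchase, Sofia's direct stake in Talus rises to 25% + 26% = 51%, and Anders's stake falls to 13%.
Sofia holds 51% of Talus, so Sofia controls Talus.
Sofia did not control Talus before and does after, so the clause is triggered.

Yes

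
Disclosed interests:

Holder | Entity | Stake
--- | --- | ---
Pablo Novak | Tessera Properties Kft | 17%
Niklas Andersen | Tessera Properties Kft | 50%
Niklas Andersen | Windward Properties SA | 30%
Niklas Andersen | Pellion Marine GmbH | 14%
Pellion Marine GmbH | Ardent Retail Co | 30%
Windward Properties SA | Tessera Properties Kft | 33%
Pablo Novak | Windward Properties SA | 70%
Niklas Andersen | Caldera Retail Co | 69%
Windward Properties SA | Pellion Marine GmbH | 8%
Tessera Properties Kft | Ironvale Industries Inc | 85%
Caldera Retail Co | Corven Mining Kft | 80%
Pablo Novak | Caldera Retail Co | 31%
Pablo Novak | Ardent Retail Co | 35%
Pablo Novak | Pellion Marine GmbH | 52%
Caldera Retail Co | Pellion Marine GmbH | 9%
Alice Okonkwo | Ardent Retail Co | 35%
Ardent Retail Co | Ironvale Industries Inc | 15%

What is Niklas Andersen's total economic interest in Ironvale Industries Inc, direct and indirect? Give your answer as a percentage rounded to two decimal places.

Niklas reaches Ironvale along 5 paths.
Via Windward → Tessera: 30% × 33% × 85% = 8.415%.
Via Tessera: 50% × 85% = 42.5%.
Via Caldera → Pellion → Ardent: 69% × 9% × 30% × 15% = 0.27945%.
Via Pellion → Ardent: 14% × 30% × 15% = 0.63%.
Via Windward → Pellion → Ardent: 30% × 8% × 30% × 15% = 0.108%.
Total: 8.415% + 42.5% + 0.27945% + 0.63% + 0.108% = 51.93245%.
Rounded: 51.93%.

51.93%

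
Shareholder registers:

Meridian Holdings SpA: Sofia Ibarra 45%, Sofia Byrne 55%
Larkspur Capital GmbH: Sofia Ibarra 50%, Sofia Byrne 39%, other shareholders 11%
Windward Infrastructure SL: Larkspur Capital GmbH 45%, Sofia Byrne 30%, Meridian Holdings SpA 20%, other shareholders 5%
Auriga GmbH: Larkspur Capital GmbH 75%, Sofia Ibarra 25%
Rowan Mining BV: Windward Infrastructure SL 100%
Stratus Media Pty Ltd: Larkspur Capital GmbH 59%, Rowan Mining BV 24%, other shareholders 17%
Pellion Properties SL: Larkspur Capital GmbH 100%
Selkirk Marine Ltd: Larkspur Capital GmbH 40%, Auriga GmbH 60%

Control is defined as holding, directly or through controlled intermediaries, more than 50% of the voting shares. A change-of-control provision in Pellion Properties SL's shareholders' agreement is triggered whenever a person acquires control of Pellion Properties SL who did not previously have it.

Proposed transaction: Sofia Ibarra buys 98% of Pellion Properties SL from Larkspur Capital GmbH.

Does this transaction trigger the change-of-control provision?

Yes

The purchase adds only to Sofia Ibarra's holdings (Larkspur's stake shrinks), so Sofia Ibarra is the only person who could newly come to control Pellion.
Sofia Ibarra's largest direct stake is 50% in Larkspur, which does not meet the threshold, so Sofia Ibarra controls no company.
Neither Sofia Ibarra nor any entity Sofia Ibarra controls holds any voting interest in Pellion.
So before the transaction, Sofia Ibarra does not control Pellion.
After the purchase, Sofia Ibarra holds 98% of Pellion directly, and Larkspur's stake falls to 2%.
Sofia Ibarra holds 98% of Pellion, so Sofia Ibarra controls Pellion.
Sofia Ibarra did not control Pellion before and does after, so the clause is triggered.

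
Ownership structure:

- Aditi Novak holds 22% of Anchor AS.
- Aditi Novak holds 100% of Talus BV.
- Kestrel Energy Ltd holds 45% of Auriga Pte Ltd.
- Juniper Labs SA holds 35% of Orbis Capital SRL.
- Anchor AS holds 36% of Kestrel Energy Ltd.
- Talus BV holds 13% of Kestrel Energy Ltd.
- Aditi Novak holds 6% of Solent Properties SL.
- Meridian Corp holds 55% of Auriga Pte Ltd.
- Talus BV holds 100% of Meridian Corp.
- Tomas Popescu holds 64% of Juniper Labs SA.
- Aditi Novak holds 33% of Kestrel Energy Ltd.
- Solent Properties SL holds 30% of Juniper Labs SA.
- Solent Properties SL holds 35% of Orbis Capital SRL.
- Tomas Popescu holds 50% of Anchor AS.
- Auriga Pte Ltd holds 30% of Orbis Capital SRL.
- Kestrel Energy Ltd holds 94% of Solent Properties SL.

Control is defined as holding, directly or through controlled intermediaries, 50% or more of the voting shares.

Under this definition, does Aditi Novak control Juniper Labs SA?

Aditi holds 100% of Talus, so Aditi controls Talus.
Talus holds 100% of Meridian, so Aditi controls Meridian.
Meridian holds 55% of Auriga, so Aditi controls Auriga.
Neither Aditi nor any entity Aditi controls holds any voting interest in Juniper.
So Aditi does not control Juniper.

No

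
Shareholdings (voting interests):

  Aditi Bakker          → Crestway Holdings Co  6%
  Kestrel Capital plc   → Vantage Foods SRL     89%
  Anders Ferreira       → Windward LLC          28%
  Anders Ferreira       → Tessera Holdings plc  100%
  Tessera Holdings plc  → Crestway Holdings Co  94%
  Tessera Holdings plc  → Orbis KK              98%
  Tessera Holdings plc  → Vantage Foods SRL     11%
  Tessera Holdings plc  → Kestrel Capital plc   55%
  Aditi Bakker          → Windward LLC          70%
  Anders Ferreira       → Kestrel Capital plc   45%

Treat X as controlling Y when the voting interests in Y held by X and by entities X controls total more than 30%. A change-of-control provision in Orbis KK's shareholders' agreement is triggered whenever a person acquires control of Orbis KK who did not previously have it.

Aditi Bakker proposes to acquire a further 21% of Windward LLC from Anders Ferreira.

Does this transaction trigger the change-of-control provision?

The purchase adds only to Aditi's holdings (Anders's stake shrinks), so Aditi is the only person who could newly come to control Orbis.
Aditi holds 70% of Windward, so Aditi controls Windward.
Neither Aditi nor any entity Aditi controls holds any voting interest in Orbis.
So before the transaction, Aditi does not control Orbis.
After the purchase, Aditi's direct stake in Windward rises to 70% + 21% = 91%, and Anders's stake falls to 7%.
Aditi holds 91% of Windward, so Aditi controls Windward.
After the transaction, neither Aditi nor any entity Aditi controls holds a voting interest in Orbis, so Aditi still does not control it.
No new person acquires control, so the clause is not triggered.

No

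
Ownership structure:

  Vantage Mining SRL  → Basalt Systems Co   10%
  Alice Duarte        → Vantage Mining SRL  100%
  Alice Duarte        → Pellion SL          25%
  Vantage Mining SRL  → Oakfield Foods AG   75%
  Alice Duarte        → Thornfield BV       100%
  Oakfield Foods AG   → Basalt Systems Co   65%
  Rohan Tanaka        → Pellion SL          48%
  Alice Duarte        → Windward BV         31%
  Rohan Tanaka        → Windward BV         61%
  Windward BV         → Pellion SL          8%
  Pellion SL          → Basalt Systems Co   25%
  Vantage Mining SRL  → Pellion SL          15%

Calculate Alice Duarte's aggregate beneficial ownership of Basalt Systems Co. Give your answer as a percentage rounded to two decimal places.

Alice reaches Basalt along 5 paths.
Via Vantage → Oakfield: 100% × 75% × 65% = 48.75%.
Via Vantage: 100% × 10% = 10%.
Via Vantage → Pellion: 100% × 15% × 25% = 3.75%.
Via Pellion: 25% × 25% = 6.25%.
Via Windward → Pellion: 31% × 8% × 25% = 0.62%.
Total: 48.75% + 10% + 3.75% + 6.25% + 0.62% = 69.37%.

69.37%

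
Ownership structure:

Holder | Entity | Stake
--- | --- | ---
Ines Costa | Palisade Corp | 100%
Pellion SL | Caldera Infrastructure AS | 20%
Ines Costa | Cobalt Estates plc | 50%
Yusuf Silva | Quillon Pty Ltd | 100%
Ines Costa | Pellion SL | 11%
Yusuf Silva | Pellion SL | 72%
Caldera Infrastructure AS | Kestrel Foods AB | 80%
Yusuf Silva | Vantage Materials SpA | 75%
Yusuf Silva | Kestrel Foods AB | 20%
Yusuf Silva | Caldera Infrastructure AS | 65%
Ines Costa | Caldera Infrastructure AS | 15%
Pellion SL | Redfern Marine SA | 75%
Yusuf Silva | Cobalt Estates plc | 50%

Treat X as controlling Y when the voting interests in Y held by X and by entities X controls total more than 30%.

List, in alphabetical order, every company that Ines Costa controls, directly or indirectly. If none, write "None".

Cobalt Estates plc, Palisade Corp

Ines holds 50% of Cobalt, so Ines controls Cobalt.
Ines holds 100% of Palisade, so Ines controls Palisade.
No other company's threshold is met.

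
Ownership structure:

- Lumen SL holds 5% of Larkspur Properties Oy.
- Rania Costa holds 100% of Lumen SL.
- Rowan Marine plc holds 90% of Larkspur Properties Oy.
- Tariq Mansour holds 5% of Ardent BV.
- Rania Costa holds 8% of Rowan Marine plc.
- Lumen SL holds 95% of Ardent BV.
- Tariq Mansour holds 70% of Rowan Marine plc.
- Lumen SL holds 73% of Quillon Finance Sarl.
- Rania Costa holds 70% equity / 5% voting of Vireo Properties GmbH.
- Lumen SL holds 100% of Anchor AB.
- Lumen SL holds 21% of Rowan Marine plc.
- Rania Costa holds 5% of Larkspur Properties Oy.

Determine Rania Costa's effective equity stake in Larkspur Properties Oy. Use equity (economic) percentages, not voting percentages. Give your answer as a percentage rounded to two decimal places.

36.10%

Rania reaches Larkspur along 4 paths.
Via Lumen: 100% × 5% = 5%.
Direct stake: 5% = 5%.
Via Rowan: 8% × 90% = 7.2%.
Via Lumen → Rowan: 100% × 21% × 90% = 18.9%.
Total: 5% + 5% + 7.2% + 18.9% = 36.1%.
Rounded: 36.10%.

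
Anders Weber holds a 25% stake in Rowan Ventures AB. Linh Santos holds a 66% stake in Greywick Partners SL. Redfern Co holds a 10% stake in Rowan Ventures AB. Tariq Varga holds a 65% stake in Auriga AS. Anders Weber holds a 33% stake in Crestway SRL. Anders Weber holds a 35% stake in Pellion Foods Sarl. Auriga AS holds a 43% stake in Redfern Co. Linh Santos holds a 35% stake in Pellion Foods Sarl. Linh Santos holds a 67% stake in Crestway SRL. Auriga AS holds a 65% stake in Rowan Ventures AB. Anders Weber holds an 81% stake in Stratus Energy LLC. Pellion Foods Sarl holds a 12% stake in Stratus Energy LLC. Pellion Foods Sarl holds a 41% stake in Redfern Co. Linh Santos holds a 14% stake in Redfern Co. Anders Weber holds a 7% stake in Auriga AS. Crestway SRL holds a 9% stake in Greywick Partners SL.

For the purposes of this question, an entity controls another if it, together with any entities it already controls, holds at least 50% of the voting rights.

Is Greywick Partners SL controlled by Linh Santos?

Linh holds 67% of Crestway, so Linh controls Crestway.
Crestway and Linh together hold 9% + 66% = 75% of Greywick, so Linh controls Greywick.

Yes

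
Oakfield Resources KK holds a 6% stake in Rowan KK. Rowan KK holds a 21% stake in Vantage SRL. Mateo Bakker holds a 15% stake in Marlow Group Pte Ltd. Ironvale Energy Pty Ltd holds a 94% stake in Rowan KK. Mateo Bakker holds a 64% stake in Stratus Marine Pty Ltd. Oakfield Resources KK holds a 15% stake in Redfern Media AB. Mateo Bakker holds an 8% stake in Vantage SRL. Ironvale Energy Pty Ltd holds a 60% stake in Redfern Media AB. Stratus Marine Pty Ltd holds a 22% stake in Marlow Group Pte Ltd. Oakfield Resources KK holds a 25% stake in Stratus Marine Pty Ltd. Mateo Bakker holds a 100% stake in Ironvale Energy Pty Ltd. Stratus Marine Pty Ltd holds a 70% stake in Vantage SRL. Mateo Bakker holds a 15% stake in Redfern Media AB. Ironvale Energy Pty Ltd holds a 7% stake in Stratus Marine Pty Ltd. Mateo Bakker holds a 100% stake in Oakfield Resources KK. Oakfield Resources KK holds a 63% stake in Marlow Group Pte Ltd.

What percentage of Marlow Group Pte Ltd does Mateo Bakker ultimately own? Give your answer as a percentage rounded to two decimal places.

Mateo reaches Marlow along 5 paths.
Via Ironvale → Stratus: 100% × 7% × 22% = 1.54%.
Via Oakfield → Stratus: 100% × 25% × 22% = 5.5%.
Via Stratus: 64% × 22% = 14.08%.
Via Oakfield: 100% × 63% = 63%.
Direct stake: 15% = 15%.
Total: 1.54% + 5.5% + 14.08% + 63% + 15% = 99.12%.

99.12%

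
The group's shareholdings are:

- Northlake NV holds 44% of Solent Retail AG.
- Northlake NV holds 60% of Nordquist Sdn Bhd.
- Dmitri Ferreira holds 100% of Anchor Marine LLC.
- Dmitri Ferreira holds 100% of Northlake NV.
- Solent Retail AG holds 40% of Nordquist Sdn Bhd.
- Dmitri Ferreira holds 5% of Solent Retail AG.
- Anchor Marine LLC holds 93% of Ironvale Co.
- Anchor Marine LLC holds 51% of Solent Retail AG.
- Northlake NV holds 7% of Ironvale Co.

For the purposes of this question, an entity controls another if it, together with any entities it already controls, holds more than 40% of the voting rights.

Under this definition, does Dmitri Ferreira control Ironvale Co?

Yes

Dmitri holds 100% of Northlake, so Dmitri controls Northlake.
Dmitri holds 100% of Anchor, so Dmitri controls Anchor.
Northlake and Anchor together hold 7% + 93% = 100% of Ironvale, so Dmitri controls Ironvale.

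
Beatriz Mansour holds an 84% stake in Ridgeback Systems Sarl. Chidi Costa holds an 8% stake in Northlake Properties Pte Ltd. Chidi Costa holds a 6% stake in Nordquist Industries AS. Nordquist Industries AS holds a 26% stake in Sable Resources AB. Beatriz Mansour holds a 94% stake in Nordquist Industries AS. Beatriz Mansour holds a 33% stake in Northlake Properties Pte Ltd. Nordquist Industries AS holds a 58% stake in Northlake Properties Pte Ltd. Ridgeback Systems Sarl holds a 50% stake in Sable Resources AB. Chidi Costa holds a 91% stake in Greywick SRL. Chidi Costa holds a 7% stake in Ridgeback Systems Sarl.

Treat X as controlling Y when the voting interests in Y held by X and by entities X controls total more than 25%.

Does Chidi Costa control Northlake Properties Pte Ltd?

No

Chidi holds 91% of Greywick, so Chidi controls Greywick.
In Northlake, Chidi's side holds only 8%, not > 25%.
So Chidi does not control Northlake.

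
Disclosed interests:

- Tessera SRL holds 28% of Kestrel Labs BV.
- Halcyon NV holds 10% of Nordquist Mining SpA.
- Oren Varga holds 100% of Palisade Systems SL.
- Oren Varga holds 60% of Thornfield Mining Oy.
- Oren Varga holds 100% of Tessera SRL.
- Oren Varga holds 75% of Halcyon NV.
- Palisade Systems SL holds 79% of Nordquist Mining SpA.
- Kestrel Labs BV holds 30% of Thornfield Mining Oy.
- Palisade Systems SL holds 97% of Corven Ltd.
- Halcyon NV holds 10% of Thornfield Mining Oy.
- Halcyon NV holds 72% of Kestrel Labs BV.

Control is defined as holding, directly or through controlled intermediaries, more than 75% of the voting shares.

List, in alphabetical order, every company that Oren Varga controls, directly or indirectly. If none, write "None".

Oren holds 100% of Tessera, so Oren controls Tessera.
Oren holds 100% of Palisade, so Oren controls Palisade.
Palisade holds 79% of Nordquist, so Oren controls Nordquist.
Palisade holds 97% of Corven, so Oren controls Corven.
No other company's threshold is met.

Corven Ltd, Nordquist Mining SpA, Palisade Systems SL, Tessera SRL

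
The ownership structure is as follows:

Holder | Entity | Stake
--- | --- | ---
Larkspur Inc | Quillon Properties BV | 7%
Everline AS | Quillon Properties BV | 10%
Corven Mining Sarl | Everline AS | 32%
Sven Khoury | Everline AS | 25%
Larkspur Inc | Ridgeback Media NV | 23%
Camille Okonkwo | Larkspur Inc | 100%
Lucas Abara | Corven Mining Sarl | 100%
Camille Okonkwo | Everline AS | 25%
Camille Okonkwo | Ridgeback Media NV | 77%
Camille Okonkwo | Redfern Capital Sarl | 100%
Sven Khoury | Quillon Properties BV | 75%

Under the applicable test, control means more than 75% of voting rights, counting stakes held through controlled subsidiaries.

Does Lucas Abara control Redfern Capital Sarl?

Lucas holds 100% of Corven, so Lucas controls Corven.
Neither Lucas nor any entity Lucas controls holds any voting interest in Redfern.
So Lucas does not control Redfern.

No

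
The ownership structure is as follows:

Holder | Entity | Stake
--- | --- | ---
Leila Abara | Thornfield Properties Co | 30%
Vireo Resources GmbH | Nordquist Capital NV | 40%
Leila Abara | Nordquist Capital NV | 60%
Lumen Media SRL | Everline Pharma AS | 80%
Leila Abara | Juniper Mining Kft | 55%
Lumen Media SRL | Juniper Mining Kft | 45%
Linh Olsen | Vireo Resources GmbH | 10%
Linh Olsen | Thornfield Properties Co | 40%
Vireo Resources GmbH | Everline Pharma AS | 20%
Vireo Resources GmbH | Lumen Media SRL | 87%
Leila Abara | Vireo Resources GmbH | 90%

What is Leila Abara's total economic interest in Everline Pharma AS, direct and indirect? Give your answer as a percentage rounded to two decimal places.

Leila reaches Everline along 2 paths.
Via Vireo: 90% × 20% = 18%.
Via Vireo → Lumen: 90% × 87% × 80% = 62.64%.
Total: 18% + 62.64% = 80.64%.

80.64%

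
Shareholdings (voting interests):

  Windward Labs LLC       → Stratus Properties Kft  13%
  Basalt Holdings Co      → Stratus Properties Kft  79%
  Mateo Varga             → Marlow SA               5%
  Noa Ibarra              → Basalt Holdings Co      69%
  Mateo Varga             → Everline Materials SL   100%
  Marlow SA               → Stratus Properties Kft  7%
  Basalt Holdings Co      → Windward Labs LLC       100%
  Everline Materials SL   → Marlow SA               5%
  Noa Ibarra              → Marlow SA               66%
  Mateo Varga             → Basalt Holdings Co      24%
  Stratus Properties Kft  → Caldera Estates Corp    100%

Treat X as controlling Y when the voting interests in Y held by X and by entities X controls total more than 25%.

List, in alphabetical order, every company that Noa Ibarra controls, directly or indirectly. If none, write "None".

Noa holds 69% of Basalt, so Noa controls Basalt.
Basalt holds 100% of Windward, so Noa controls Windward.
Noa holds 66% of Marlow, so Noa controls Marlow.
Marlow and Basalt and Windward together hold 7% + 79% + 13% = 99% of Stratus, so Noa controls Stratus.
Stratus holds 100% of Caldera, so Noa controls Caldera.
No other company's threshold is met.

Basalt Holdings Co, Caldera Estates Corp, Marlow SA, Stratus Properties Kft, Windward Labs LLC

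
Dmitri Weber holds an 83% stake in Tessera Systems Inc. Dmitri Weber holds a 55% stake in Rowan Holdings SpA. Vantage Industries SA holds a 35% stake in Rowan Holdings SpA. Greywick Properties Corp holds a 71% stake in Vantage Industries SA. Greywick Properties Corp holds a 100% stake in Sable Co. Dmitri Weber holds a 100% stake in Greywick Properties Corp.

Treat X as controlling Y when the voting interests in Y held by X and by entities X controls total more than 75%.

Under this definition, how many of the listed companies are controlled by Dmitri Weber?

Dmitri holds 100% of Greywick, so Dmitri controls Greywick.
Dmitri holds 83% of Tessera, so Dmitri controls Tessera.
Greywick holds 100% of Sable, so Dmitri controls Sable.
No other company's threshold is met.
Dmitri controls 3 companies.

3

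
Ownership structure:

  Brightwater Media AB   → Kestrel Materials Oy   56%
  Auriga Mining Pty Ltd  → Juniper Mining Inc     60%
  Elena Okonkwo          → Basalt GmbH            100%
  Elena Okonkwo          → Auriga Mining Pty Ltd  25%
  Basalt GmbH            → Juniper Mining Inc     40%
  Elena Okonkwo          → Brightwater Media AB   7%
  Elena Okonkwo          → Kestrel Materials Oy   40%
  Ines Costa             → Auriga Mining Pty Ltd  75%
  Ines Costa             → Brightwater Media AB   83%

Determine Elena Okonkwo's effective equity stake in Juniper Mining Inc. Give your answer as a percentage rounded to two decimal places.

55.00%

Elena reaches Juniper along 2 paths.
Via Basalt: 100% × 40% = 40%.
Via Auriga: 25% × 60% = 15%.
Total: 40% + 15% = 55%.
Rounded: 55.00%.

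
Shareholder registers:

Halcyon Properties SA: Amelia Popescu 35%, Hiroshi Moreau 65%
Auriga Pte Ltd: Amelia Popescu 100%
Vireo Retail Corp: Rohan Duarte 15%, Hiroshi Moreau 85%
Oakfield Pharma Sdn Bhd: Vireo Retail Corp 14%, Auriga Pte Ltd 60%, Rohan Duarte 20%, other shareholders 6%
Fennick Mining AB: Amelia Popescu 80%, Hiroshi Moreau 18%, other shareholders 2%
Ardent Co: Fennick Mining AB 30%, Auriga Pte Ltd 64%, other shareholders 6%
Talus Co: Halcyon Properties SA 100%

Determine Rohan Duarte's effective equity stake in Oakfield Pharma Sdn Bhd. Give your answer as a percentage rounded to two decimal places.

Rohan reaches Oakfield along 2 paths.
Via Vireo: 15% × 14% = 2.1%.
Direct stake: 20% = 20%.
Total: 2.1% + 20% = 22.1%.
Rounded: 22.10%.

22.10%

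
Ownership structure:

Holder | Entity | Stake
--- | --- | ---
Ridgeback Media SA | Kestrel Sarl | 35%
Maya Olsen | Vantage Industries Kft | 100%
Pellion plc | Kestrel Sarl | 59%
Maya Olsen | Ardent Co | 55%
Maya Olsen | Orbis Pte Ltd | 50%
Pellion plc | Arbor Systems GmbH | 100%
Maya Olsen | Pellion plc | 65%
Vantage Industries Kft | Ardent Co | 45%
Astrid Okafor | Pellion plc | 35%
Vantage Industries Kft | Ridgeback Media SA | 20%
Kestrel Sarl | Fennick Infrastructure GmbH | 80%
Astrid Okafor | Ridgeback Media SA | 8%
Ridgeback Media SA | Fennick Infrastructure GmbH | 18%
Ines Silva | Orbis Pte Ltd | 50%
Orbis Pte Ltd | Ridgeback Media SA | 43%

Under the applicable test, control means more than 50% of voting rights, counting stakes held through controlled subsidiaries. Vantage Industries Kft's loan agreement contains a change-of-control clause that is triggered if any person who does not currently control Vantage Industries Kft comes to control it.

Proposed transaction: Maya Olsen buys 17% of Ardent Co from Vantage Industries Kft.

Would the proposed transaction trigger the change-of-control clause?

The purchase adds only to Maya's holdings (Vantage's stake shrinks), so Maya is the only person who could newly come to control Vantage.
Maya holds 100% of Vantage, so Maya controls Vantage.
So Maya already controls Vantage before the transaction.
After the purchase, Maya's direct stake in Ardent rises to 55% + 17% = 72%, and Vantage's stake falls to 28%.
Maya controlled Vantage already, so this is not a new person acquiring control; every other person's position is unchanged or reduced.
No new person acquires control, so the clause is not triggered.

No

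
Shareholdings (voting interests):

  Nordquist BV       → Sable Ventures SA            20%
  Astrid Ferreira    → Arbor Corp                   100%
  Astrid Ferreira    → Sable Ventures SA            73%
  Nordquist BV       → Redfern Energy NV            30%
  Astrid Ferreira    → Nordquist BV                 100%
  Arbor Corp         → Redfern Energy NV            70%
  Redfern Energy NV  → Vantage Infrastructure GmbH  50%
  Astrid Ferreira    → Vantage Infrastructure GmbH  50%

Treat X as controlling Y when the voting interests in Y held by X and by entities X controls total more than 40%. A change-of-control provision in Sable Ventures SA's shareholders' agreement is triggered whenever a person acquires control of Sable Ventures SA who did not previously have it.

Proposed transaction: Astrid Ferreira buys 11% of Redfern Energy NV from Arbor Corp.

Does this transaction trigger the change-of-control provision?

No

The purchase adds only to Astrid's holdings (Arbor's stake shrinks), so Astrid is the only person who could newly come to control Sable.
Astrid holds 100% of Nordquist, so Astrid controls Nordquist.
Astrid and Nordquist together hold 73% + 20% = 93% of Sable, so Astrid controls Sable.
So Astrid already controls Sable before the transaction.
After the purchase, Astrid holds 11% of Redfern directly, and Arbor's stake falls to 59%.
Astrid controlled Sable already, so this is not a new person acquiring control; every other person's position is unchanged or reduced.
No new person acquires control, so the clause is not triggered.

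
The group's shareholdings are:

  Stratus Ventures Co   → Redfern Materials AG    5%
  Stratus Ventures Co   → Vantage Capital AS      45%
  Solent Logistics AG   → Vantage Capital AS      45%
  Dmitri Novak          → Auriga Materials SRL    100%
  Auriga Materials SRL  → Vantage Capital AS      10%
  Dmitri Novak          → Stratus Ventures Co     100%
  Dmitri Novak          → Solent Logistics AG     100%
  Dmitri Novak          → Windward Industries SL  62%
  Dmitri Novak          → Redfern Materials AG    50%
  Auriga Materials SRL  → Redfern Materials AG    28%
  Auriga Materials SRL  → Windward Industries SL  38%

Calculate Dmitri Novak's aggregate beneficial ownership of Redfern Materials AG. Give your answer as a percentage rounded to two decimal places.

83.00%

Dmitri reaches Redfern along 3 paths.
Direct stake: 50% = 50%.
Via Stratus: 100% × 5% = 5%.
Via Auriga: 100% × 28% = 28%.
Total: 50% + 5% + 28% = 83%.
Rounded: 83.00%.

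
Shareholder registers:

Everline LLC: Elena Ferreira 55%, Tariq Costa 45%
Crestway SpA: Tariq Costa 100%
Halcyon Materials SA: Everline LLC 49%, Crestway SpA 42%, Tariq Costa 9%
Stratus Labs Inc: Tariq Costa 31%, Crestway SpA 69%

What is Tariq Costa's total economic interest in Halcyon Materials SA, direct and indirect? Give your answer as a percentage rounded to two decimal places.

Tariq reaches Halcyon along 3 paths.
Via Everline: 45% × 49% = 22.05%.
Via Crestway: 100% × 42% = 42%.
Direct stake: 9% = 9%.
Total: 22.05% + 42% + 9% = 73.05%.

73.05%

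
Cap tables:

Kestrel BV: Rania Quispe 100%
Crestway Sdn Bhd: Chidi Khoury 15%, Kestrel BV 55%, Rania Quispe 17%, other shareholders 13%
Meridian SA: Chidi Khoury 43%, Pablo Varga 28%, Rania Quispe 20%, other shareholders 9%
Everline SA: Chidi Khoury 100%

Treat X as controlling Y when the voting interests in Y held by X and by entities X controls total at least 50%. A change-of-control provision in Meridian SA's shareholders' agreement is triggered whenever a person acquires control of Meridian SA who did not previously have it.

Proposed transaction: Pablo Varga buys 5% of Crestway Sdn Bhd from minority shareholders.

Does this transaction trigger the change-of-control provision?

No

The purchase changes only Pablo's holdings, so Pablo is the only person who could newly come to control Meridian.
Pablo's largest direct stake is 28% in Meridian, which does not meet the threshold, so Pablo controls no company.
In Meridian, Pablo's side holds only 28%, not ≥ 50%.
So before the transaction, Pablo does not control Meridian.
After the purchase, Pablo holds 5% of Crestway directly.
Pablo's side now holds 5% of Crestway, not ≥ 50%, so Pablo still does not control Crestway.
After the transaction, Pablo's side holds 28% of Meridian, not ≥ 50%, so Pablo still does not control Meridian.
No new person acquires control, so the clause is not triggered.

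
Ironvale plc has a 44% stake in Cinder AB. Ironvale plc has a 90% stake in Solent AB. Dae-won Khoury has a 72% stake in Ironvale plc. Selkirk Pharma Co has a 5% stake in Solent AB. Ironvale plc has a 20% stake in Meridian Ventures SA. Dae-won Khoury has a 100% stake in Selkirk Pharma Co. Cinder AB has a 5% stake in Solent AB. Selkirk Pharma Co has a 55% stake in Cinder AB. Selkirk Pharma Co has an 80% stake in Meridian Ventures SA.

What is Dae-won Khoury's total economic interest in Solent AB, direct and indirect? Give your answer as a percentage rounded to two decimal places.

74.13%

Dae-won reaches Solent along 4 paths.
Via Ironvale → Cinder: 72% × 44% × 5% = 1.584%.
Via Selkirk → Cinder: 100% × 55% × 5% = 2.75%.
Via Ironvale: 72% × 90% = 64.8%.
Via Selkirk: 100% × 5% = 5%.
Total: 1.584% + 2.75% + 64.8% + 5% = 74.134%.
Rounded: 74.13%.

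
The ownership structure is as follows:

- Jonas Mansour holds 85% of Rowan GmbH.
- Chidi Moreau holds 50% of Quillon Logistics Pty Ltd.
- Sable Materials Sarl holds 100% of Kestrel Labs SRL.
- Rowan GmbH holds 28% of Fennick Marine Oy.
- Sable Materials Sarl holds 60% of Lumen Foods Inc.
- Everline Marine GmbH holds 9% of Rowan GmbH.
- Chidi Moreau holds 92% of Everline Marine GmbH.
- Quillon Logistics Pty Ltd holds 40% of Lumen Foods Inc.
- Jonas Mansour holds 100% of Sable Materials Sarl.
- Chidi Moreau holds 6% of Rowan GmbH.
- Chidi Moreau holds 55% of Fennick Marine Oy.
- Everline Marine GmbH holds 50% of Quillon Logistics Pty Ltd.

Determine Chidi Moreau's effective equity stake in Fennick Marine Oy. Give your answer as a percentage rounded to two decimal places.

59.00%

Chidi reaches Fennick along 3 paths.
Via Rowan: 6% × 28% = 1.68%.
Via Everline → Rowan: 92% × 9% × 28% = 2.3184%.
Direct stake: 55% = 55%.
Total: 1.68% + 2.3184% + 55% = 58.9984%.
Rounded: 59.00%.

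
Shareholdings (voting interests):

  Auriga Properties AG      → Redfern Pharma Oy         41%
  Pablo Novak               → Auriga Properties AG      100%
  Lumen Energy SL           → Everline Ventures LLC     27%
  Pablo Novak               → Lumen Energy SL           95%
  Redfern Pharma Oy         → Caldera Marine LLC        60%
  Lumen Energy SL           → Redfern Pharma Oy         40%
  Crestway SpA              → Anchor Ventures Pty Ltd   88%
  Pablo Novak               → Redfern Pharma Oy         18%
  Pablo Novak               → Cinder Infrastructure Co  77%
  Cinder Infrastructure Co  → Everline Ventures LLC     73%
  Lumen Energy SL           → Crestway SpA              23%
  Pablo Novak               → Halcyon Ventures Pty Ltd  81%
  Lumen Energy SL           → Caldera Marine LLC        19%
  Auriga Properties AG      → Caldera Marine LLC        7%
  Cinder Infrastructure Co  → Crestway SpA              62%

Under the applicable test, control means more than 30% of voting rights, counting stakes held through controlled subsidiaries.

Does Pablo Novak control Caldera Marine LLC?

Yes

Pablo holds 95% of Lumen, so Pablo controls Lumen.
Pablo holds 100% of Auriga, so Pablo controls Auriga.
Auriga and Lumen and Pablo together hold 41% + 40% + 18% = 99% of Redfern, so Pablo controls Redfern.
Lumen and Auriga and Redfern together hold 19% + 7% + 60% = 86% of Caldera, so Pablo controls Caldera.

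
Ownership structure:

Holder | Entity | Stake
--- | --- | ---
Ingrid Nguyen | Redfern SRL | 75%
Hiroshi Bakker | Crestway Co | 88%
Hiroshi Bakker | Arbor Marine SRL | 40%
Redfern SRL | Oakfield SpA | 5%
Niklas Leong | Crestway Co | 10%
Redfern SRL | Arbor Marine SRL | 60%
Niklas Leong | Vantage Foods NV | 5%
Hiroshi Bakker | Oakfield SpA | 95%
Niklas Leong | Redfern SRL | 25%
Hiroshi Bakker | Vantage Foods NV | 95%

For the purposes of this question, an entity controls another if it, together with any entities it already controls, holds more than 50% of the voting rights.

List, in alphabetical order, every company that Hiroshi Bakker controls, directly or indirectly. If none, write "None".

Hiroshi holds 88% of Crestway, so Hiroshi controls Crestway.
Hiroshi holds 95% of Vantage, so Hiroshi controls Vantage.
Hiroshi holds 95% of Oakfield, so Hiroshi controls Oakfield.
No other company's threshold is met.

Crestway Co, Oakfield SpA, Vantage Foods NV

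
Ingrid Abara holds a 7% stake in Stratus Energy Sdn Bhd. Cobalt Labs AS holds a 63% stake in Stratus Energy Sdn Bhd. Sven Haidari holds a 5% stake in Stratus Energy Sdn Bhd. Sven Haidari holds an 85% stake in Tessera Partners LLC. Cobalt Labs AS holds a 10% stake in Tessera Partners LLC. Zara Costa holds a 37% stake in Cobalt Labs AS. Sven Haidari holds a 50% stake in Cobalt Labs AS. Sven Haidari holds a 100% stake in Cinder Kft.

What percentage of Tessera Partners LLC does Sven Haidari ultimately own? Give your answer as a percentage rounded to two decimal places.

90.00%

Sven reaches Tessera along 2 paths.
Via Cobalt: 50% × 10% = 5%.
Direct stake: 85% = 85%.
Total: 5% + 85% = 90%.
Rounded: 90.00%.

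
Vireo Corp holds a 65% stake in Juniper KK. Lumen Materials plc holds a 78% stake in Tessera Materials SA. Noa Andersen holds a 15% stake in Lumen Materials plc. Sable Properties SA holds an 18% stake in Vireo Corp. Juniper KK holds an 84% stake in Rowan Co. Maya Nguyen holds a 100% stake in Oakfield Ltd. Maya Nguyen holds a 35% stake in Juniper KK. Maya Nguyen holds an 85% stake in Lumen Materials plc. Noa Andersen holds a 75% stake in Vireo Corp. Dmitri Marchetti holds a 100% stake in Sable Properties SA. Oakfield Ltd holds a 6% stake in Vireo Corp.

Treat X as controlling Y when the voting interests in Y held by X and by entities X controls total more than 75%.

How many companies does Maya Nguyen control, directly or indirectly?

3

Maya holds 100% of Oakfield, so Maya controls Oakfield.
Maya holds 85% of Lumen, so Maya controls Lumen.
Lumen holds 78% of Tessera, so Maya controls Tessera.
No other company's threshold is met.
Maya controls 3 companies.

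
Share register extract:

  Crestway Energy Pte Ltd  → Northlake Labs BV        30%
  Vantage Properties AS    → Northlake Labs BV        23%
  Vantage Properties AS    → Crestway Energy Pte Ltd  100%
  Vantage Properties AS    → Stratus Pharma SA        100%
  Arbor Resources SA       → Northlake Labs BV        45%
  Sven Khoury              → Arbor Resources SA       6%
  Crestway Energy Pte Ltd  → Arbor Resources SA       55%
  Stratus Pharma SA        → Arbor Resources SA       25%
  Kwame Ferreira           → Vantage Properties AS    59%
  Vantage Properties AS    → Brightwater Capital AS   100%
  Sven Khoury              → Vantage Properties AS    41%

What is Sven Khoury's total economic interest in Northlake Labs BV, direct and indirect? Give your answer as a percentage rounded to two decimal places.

39.19%

Sven reaches Northlake along 5 paths.
Via Vantage → Crestway → Arbor: 41% × 100% × 55% × 45% = 10.1475%.
Via Vantage → Stratus → Arbor: 41% × 100% × 25% × 45% = 4.6125%.
Via Arbor: 6% × 45% = 2.7%.
Via Vantage → Crestway: 41% × 100% × 30% = 12.3%.
Via Vantage: 41% × 23% = 9.43%.
Total: 10.1475% + 4.6125% + 2.7% + 12.3% + 9.43% = 39.19%.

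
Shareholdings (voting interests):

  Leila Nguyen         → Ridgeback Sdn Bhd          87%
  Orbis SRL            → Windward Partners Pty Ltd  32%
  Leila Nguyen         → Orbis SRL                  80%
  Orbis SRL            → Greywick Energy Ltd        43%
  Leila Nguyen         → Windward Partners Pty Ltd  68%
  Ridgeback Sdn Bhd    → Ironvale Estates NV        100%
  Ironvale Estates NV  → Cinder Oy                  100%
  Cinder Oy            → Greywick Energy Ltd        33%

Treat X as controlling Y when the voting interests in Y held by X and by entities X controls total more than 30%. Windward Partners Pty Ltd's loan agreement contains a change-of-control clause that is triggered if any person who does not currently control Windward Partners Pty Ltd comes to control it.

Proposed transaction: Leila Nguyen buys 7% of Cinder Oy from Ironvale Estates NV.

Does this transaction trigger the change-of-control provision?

No

The purchase adds only to Leila's holdings (Ironvale's stake shrinks), so Leila is the only person who could newly come to control Windward.
Leila holds 80% of Orbis, so Leila controls Orbis.
Orbis and Leila together hold 32% + 68% = 100% of Windward, so Leila controls Windward.
So Leila already controls Windward before the transaction.
After the purchase, Leila holds 7% of Cinder directly, and Ironvale's stake falls to 93%.
Leila controlled Windward already, so this is not a new person acquiring control; every other person's position is unchanged or reduced.
No new person acquires control, so the clause is not triggered.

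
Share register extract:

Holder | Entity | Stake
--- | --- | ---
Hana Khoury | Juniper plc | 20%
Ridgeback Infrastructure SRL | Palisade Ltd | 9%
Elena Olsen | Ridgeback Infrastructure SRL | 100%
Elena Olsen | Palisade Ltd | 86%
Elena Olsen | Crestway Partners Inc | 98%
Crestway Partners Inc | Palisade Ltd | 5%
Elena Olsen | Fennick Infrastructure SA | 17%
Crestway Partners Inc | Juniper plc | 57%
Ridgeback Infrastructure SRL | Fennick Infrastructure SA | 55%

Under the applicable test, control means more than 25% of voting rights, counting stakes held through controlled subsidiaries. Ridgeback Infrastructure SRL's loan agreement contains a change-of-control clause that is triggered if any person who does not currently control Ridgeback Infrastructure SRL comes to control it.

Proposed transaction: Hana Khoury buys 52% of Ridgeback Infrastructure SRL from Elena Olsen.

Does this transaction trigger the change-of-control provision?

Yes

The purchase adds only to Hana's holdings (Elena's stake shrinks), so Hana is the only person who could newly come to control Ridgeback.
Hana's largest direct stake is 20% in Juniper, which does not meet the threshold, so Hana controls no company.
Neither Hana nor any entity Hana controls holds any voting interest in Ridgeback.
So before the transaction, Hana does not control Ridgeback.
After the purchase, Hana holds 52% of Ridgeback directly, and Elena's stake falls to 48%.
Hana holds 52% of Ridgeback, so Hana controls Ridgeback.
Hana did not control Ridgeback before and does after, so the clause is triggered.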